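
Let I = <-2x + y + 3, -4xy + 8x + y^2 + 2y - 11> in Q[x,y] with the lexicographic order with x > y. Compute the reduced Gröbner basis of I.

G = {x - 1/2y - 3/2, y^2 - 1}

f_1 = -2x + y + 3, LT = x.
f_2 = -4xy + 8x + y^2 + 2y - 11, LT = xy.

S(f_1,f_2): lcm = xy. S = 2x - 1/4y^2 - y - 11/4.
  reduce S modulo (f_1, f_2):
  remainder -1/4y^2 + 1/4 ≠ 0; add g_3 = -1/4y^2 + 1/4 to the basis.

The other S-polynomials (S(f_1,g_3), S(f_2,g_3)) all reduce to 0 modulo the current basis, so we have a Gröbner basis.
Inter-reduce: drop elements whose leading term is divisible by another's, tail-reduce, and make monic.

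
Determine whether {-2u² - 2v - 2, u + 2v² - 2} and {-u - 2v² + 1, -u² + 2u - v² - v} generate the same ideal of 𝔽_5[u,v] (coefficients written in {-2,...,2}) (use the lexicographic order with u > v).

No, the ideals differ.

Two ideals are equal iff their reduced Gröbner bases coincide (the reduced basis is unique for a fixed ordering).
Buchberger on the first generating set:
f_1 = -2u² - 2v - 2, LT = u².
f_2 = u + 2v² - 2, LT = u.

S(f_1,f_2): lcm = u². S = -2uv² + 2u + v + 1.
  leading term uv²: subtract (-2v²)·f_2 from -2uv² + 2u + v + 1 → 2u - v⁴ + v² + v + 1
  leading term u: subtract (2)·f_2 from 2u - v⁴ + v² + v + 1 → -v⁴ + 2v² + v
  leading term v⁴: no divisor's leading term divides it; move -v⁴ to the remainder.
  leading term v²: no divisor's leading term divides it; move 2v² to the remainder.
  leading term v: no divisor's leading term divides it; move v to the remainder.
  remainder -v⁴ + 2v² + v ≠ 0; add g_3 = -v⁴ + 2v² + v to the basis.

The other S-polynomials (S(f_1,g_3), S(f_2,g_3)) all reduce to 0 modulo the current basis, so we have a Gröbner basis.
Inter-reduce: drop elements whose leading term is divisible by another's, tail-reduce, and make monic.
Reduced Gröbner basis: {u + 2v² - 2, v⁴ - 2v² - v}.

Buchberger on the second generating set:
h_1 = -u - 2v² + 1, LT = u.
h_2 = -u² + 2u - v² - v, LT = u².

S(h_1,h_2): lcm = u². S = 2uv² + u - v² - v.
  leading term uv²: subtract (-2v²)·h_1 from 2uv² + u - v² - v → u + v⁴ + v² - v
  leading term u: subtract (-1)·h_1 from u + v⁴ + v² - v → v⁴ - v² - v + 1
  leading term v⁴: no divisor's leading term divides it; move v⁴ to the remainder.
  leading term v²: no divisor's leading term divides it; move -v² to the remainder.
  leading term v: no divisor's leading term divides it; move -v to the remainder.
  leading term 1: no divisor's leading term divides it; move 1 to the remainder.
  remainder v⁴ - v² - v + 1 ≠ 0; add k_3 = v⁴ - v² - v + 1 to the basis.

The other S-polynomials (S(h_1,k_3), S(h_2,k_3)) all reduce to 0 modulo the current basis, so we have a Gröbner basis.
Inter-reduce: drop elements whose leading term is divisible by another's, tail-reduce, and make monic.
Reduced Gröbner basis: {u + 2v² - 1, v⁴ - v² - v + 1}.

These differ, so the ideals are not equal.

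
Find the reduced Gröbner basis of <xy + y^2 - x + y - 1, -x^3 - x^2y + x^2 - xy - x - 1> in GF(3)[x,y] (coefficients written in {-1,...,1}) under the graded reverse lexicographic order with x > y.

The reduced Gröbner basis is the canonical form of the ideal for this ordering.

f_1 = xy + y^2 - x + y - 1, LT = xy.
f_2 = -x^3 - x^2y + x^2 - xy - x - 1, LT = x^3.

S(f_1,f_2): lcm = x^3y. S = -x^3 - x^2y - xy^2 - x^2 - xy - y.
  leading term x^3: subtract (1)·f_2 from -x^3 - x^2y - xy^2 - x^2 - xy - y → -xy^2 + x^2 + x - y + 1
  leading term xy^2: subtract (-y)·f_1 from -xy^2 + x^2 + x - y + 1 → y^3 + x^2 - xy + y^2 + x + y + 1
  leading term y^3: no divisor's leading term divides it; move y^3 to the remainder.
  leading term x^2: no divisor's leading term divides it; move x^2 to the remainder.
  leading term xy: subtract (-1)·f_1 from -xy + y^2 + x + y + 1 → -y^2 - y
  leading term y^2: no divisor's leading term divides it; move -y^2 to the remainder.
  leading term y: no divisor's leading term divides it; move -y to the remainder.
  remainder y^3 + x^2 - y^2 - y ≠ 0; add g_3 = y^3 + x^2 - y^2 - y to the basis.

S(f_1,g_3): lcm = xy^3. S = y^4 - x^3 + y^3 + xy - y^2.
  leading term y^4: subtract (y)·g_3 from y^4 - x^3 + y^3 + xy - y^2 → -x^3 - x^2y - y^3 + xy
  leading term x^3: subtract (1)·f_2 from -x^3 - x^2y - y^3 + xy → -y^3 - x^2 - xy + x + 1
  leading term y^3: subtract (-1)·g_3 from -y^3 - x^2 - xy + x + 1 → -xy - y^2 + x - y + 1
  leading term xy: subtract (-1)·f_1 from -xy - y^2 + x - y + 1 → 0
  remainder 0.

S(f_2,g_3): leading monomials are coprime, so the S-polynomial reduces to 0 (Buchberger's first criterion).
Every S-polynomial of the final basis reduces to 0, so we have a Gröbner basis.

G = {x^3 - x^2 + x + y, y^3 + x^2 - y^2 - y, xy + y^2 - x + y - 1}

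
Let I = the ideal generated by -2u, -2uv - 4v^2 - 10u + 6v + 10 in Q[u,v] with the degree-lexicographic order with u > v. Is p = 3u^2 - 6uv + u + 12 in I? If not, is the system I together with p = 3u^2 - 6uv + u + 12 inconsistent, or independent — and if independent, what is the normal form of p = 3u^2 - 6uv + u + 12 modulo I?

Adjoining 3u^2 - 6uv + u + 12 makes the ideal the whole ring: the system is inconsistent.

First compute the reduced Gröbner basis of I by Buchberger's algorithm.
f_1 = -2u, LT = u.
f_2 = -2uv - 4v^2 - 10u + 6v + 10, LT = uv.

S(f_1,f_2): lcm = uv. S = -2v^2 - 5u + 3v + 5.
  leading term v^2: no divisor's leading term divides it; move -2v^2 to the remainder.
  leading term u: subtract (5/2)·f_1 from -5u + 3v + 5 → 3v + 5
  leading term v: no divisor's leading term divides it; move 3v to the remainder.
  leading term 1: no divisor's leading term divides it; move 5 to the remainder.
  remainder -2v^2 + 3v + 5 ≠ 0; add h_3 = -2v^2 + 3v + 5 to the basis.

S(f_1,h_3): leading monomials are coprime, so the S-polynomial reduces to 0 (Buchberger's first criterion).
S(f_2,h_3): lcm = uv^2. S = 2v^3 + 13/2uv - 3v^2 + 5/2u - 5v.
  leading term v^3: subtract (-v)·h_3 from 2v^3 + 13/2uv - 3v^2 + 5/2u - 5v → 13/2uv + 5/2u
  leading term uv: subtract (-13/4v)·f_1 from 13/2uv + 5/2u → 5/2u
  leading term u: subtract (-5/4)·f_1 from 5/2u → 0
  remainder 0.

Every S-polynomial of the final basis reduces to 0, so we have a Gröbner basis.
Inter-reduce: drop elements whose leading term is divisible by another's, tail-reduce, and make monic.
Reduced Gröbner basis: {v^2 - 3/2v - 5/2, u}.
Label its elements g_1 = v^2 - 3/2v - 5/2, g_2 = u.

Reduce p = 3u^2 - 6uv + u + 12 modulo G:
  leading term u^2: subtract (3u)·g_2 from 3u^2 - 6uv + u + 12 → -6uv + u + 12
  leading term uv: subtract (-6v)·g_2 from -6uv + u + 12 → u + 12
  leading term u: subtract (1)·g_2 from u + 12 → 12
  leading term 1: no divisor's leading term divides it; move 12 to the remainder.
  normal form = 12.
The normal form is nonzero, so p ∉ I. Since p minus its normal form lies in I, I + (p) = I + (r) where r = 12; decide whether this ideal is the whole ring.
Here r = 12 is a nonzero constant, hence a unit: 1 ∈ I + (p), the Gröbner basis of I + (p) is {1}, and the enlarged system has no common solution — adjoining p is inconsistent.

Ideal membership is decidable via reduction modulo a Gröbner basis.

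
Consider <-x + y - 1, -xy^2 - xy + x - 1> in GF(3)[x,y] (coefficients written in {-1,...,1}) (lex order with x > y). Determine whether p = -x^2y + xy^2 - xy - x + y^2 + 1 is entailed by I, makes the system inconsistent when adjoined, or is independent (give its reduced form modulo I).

-x^2y + xy^2 - xy - x + y^2 + 1 is independent of I; its normal form modulo I is y^2 - y - 1.

First compute the reduced Gröbner basis of I by Buchberger's algorithm.
f_1 = -x + y - 1, LT = x.
f_2 = -xy^2 - xy + x - 1, LT = xy^2.

S(f_1,f_2): lcm = xy^2. S = -xy + x - y^3 + y^2 - 1.
  leading term xy: subtract (y)·f_1 from -xy + x - y^3 + y^2 - 1 → x - y^3 + y - 1
  leading term x: subtract (-1)·f_1 from x - y^3 + y - 1 → -y^3 - y + 1
  leading term y^3: no divisor's leading term divides it; move -y^3 to the remainder.
  leading term y: no divisor's leading term divides it; move -y to the remainder.
  leading term 1: no divisor's leading term divides it; move 1 to the remainder.
  remainder -y^3 - y + 1 ≠ 0; add h_3 = -y^3 - y + 1 to the basis.

The other S-polynomials (S(f_1,h_3), S(f_2,h_3)) all reduce to 0 modulo the current basis, so we have a Gröbner basis.
Inter-reduce: drop elements whose leading term is divisible by another's, tail-reduce, and make monic.
Reduced Gröbner basis: {x - y + 1, y^3 + y - 1}.
Label its elements g_1 = x - y + 1, g_2 = y^3 + y - 1.

Reduce p = -x^2y + xy^2 - xy - x + y^2 + 1 modulo G:
  leading term x^2y: subtract (-xy)·g_1 from -x^2y + xy^2 - xy - x + y^2 + 1 → -x + y^2 + 1
  leading term x: subtract (-1)·g_1 from -x + y^2 + 1 → y^2 - y - 1
  leading term y^2: no divisor's leading term divides it; move y^2 to the remainder.
  leading term y: no divisor's leading term divides it; move -y to the remainder.
  leading term 1: no divisor's leading term divides it; move -1 to the remainder.
  normal form = y^2 - y - 1.
The normal form is nonzero, so p ∉ I. Since p minus its normal form lies in I, I + (p) = I + (r) where r = y^2 - y - 1; decide whether this ideal is the whole ring.
Run Buchberger on G together with r (pairs among the g_i already reduce to 0 since G is a Gröbner basis):
g_1 = x - y + 1, LT = x.
g_2 = y^3 + y - 1, LT = y^3.
r = y^2 - y - 1, LT = y^2.

The S-polynomials (S(g_1,g_2), S(g_1,r), S(g_2,r)) all reduce to 0 modulo the current basis, so we have a Gröbner basis.
Inter-reduce: drop elements whose leading term is divisible by another's, tail-reduce, and make monic.
Reduced Gröbner basis: {x - y + 1, y^2 - y - 1}.
The reduced Gröbner basis of I + (p) is {x - y + 1, y^2 - y - 1} ≠ {1}, a proper ideal, so the enlarged system stays consistent: p is independent of I, with normal form y^2 - y - 1.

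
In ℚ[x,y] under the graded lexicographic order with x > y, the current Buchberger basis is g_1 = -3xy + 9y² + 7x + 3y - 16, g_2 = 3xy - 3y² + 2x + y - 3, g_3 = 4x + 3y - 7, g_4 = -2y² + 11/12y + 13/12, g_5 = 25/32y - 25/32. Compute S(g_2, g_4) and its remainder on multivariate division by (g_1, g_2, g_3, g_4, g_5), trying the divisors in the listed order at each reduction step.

lcm(LM(g_2), LM(g_4)) = xy².
S = (lcm/LT(g_2))·g_2 − (lcm/LT(g_4))·g_4 = -y³ + 9/8xy + ⅓y² + 13/24x - y.
Reduce S modulo (g_1, g_2, g_3, g_4, g_5) in that order:
  leading term y³: subtract (½y)·g_4 from -y³ + 9/8xy + ⅓y² + 13/24x - y → 9/8xy - ⅛y² + 13/24x - 37/24y
  leading term xy: subtract (-⅜)·g_1 from 9/8xy - ⅛y² + 13/24x - 37/24y → 13/4y² + 19/6x - 5/12y - 6
  leading term y²: subtract (-13/8)·g_4 from 13/4y² + 19/6x - 5/12y - 6 → 19/6x + 103/96y - 407/96
  leading term x: subtract (19/24)·g_3 from 19/6x + 103/96y - 407/96 → -125/96y + 125/96
  leading term y: subtract (-5/3)·g_5 from -125/96y + 125/96 → 0
The remainder is 0, so this S-polynomial contributes no new basis element.
An S-polynomial is built so that the two leading terms cancel; whether anything survives reduction is exactly the Gröbner-basis criterion.

S(g_2, g_4) = -y³ + 9/8xy + ⅓y² + 13/24x - y; remainder on division = 0.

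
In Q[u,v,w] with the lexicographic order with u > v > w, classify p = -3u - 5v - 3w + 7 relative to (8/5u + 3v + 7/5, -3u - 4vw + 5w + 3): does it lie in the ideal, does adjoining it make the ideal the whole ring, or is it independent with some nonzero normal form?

First compute the reduced Gröbner basis of I by Buchberger's algorithm.
f_1 = 8/5u + 3v + 7/5, LT = u.
f_2 = -3u - 4vw + 5w + 3, LT = u.

S(f_1,f_2): lcm = u. S = -4/3vw + 15/8v + 5/3w + 15/8.
  reduce S modulo (f_1, f_2):
  remainder -4/3vw + 15/8v + 5/3w + 15/8 ≠ 0; add h_3 = -4/3vw + 15/8v + 5/3w + 15/8 to the basis.

The other S-polynomials (S(f_1,h_3), S(f_2,h_3)) all reduce to 0 modulo the current basis, so we have a Gröbner basis.
Inter-reduce: drop elements whose leading term is divisible by another's, tail-reduce, and make monic.
Reduced Gröbner basis: {u + 15/8v + 7/8, vw - 45/32v - 5/4w - 45/32}.
Label its elements g_1 = u + 15/8v + 7/8, g_2 = vw - 45/32v - 5/4w - 45/32.

Reduce p = -3u - 5v - 3w + 7 modulo G:
  leading term u: subtract (-3)·g_1 from -3u - 5v - 3w + 7 → 5/8v - 3w + 77/8
  leading term v: no divisor's leading term divides it; move 5/8v to the remainder.
  leading term w: no divisor's leading term divides it; move -3w to the remainder.
  leading term 1: no divisor's leading term divides it; move 77/8 to the remainder.
  normal form = 5/8v - 3w + 77/8.
The normal form is nonzero, so p ∉ I. Since p minus its normal form lies in I, I + (p) = I + (r) where r = 5/8v - 3w + 77/8; decide whether this ideal is the whole ring.
Run Buchberger on G together with r (pairs among the g_i already reduce to 0 since G is a Gröbner basis):
g_1 = u + 15/8v + 7/8, LT = u.
g_2 = vw - 45/32v - 5/4w - 45/32, LT = vw.
r = 5/8v - 3w + 77/8, LT = v.

S(g_2,r): lcm = vw. S = -45/32v + 24/5w^2 - 333/20w - 45/32.
  reduce S modulo (g_1, g_2, r):
  remainder 24/5w^2 - 117/5w + 81/4 ≠ 0; add m_4 = 24/5w^2 - 117/5w + 81/4 to the basis.

The other S-polynomials (S(g_1,g_2), S(g_1,r), S(g_1,m_4), S(g_2,m_4), S(r,m_4)) all reduce to 0 modulo the current basis, so we have a Gröbner basis.
Inter-reduce: drop elements whose leading term is divisible by another's, tail-reduce, and make monic.
Reduced Gröbner basis: {u + 9w - 28, v - 24/5w + 77/5, w^2 - 39/8w + 135/32}.
The reduced Gröbner basis of I + (p) is {u + 9w - 28, v - 24/5w + 77/5, w^2 - 39/8w + 135/32} ≠ {1}, a proper ideal, so the enlarged system stays consistent: p is independent of I, with normal form 5/8v - 3w + 77/8.

-3u - 5v - 3w + 7 is independent of I; its normal form modulo I is 5/8v - 3w + 77/8.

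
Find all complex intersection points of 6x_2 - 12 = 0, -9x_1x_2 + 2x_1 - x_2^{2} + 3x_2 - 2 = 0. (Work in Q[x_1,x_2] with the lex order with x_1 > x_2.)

Compute a lex Gröbner basis by Buchberger's algorithm.
f_1 = 6x_2 - 12, LT = x_2.
f_2 = -9x_1x_2 + 2x_1 - x_2^{2} + 3x_2 - 2, LT = x_1x_2.

S(f_1,f_2): lcm = x_1x_2. S = -\tfrac{16}{9}x_1 - \tfrac{1}{9}x_2^{2} + \tfrac{1}{3}x_2 - \tfrac{2}{9}.
  leading term x_1: no divisor's leading term divides it; move -\tfrac{16}{9}x_1 to the remainder.
  leading term x_2^{2}: subtract (-\tfrac{1}{54}x_2)·f_1 from -\tfrac{1}{9}x_2^{2} + \tfrac{1}{3}x_2 - \tfrac{2}{9} → \tfrac{1}{9}x_2 - \tfrac{2}{9}
  leading term x_2: subtract (\tfrac{1}{54})·f_1 from \tfrac{1}{9}x_2 - \tfrac{2}{9} → 0
  remainder -\tfrac{16}{9}x_1 ≠ 0; add h_3 = -\tfrac{16}{9}x_1 to the basis.

The other S-polynomials (S(f_1,h_3), S(f_2,h_3)) all reduce to 0 modulo the current basis, so we have a Gröbner basis.
Inter-reduce: drop elements whose leading term is divisible by another's, tail-reduce, and make monic.
Reduced Gröbner basis: {x_1, x_2 - 2}.

Elimination: the polynomial x_2 - 2 lies in the elimination ideal for x_2, so x_2 ∈ {2}. For each such x_2, the remaining basis elements (now univariate) give the rest of the solution.
  x_2 = 2: the earlier basis element becomes x_1 = 0, giving x_1 = 0 — point (0, 2).
Check: every point annihilates each of the original generators.
Zero-dimensionality of the ideal guarantees finitely many solutions over ℂ.

{(0, 2)}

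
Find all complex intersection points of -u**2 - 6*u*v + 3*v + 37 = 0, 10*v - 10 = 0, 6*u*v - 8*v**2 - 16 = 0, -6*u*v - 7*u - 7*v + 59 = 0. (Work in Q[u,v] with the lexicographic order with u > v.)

Compute a lex Gröbner basis by Buchberger's algorithm.
f_1 = -u**2 - 6*u*v + 3*v + 37, LT = u**2.
f_2 = 10*v - 10, LT = v.
f_3 = 6*u*v - 8*v**2 - 16, LT = u*v.
f_4 = -6*u*v - 7*u - 7*v + 59, LT = u*v.

S(f_1,f_3): lcm = u**2*v. S = 22/3*u*v**2 + 8/3*u - 3*v**2 - 37*v.
  reduce S modulo (f_1, f_2, f_3, f_4):
  remainder 10*u - 40 ≠ 0; add h_5 = 10*u - 40 to the basis.

The other S-polynomials (S(f_1,f_2), S(f_1,f_4), S(f_2,f_3), S(f_2,f_4), S(f_3,f_4), S(f_1,h_5), S(f_2,h_5), S(f_3,h_5), S(f_4,h_5)) all reduce to 0 modulo the current basis, so we have a Gröbner basis.
Inter-reduce: drop elements whose leading term is divisible by another's, tail-reduce, and make monic.
Reduced Gröbner basis: {u - 4, v - 1}.

From the last basis element, v - 1 = 0, so v takes values in {1}. Each choice, substituted upward through the basis, yields the corresponding point(s) of the solution set.
  v = 1: the earlier basis element becomes u - 4 = 0, giving u = 4 — point (4, 1).

{(4, 1)}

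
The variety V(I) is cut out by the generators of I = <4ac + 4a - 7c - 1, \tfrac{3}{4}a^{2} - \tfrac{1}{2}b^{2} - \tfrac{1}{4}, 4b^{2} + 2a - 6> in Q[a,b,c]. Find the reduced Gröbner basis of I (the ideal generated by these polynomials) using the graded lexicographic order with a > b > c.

f_1 = 4ac + 4a - 7c - 1, LT = ac.
f_2 = \tfrac{3}{4}a^{2} - \tfrac{1}{2}b^{2} - \tfrac{1}{4}, LT = a^{2}.
f_3 = 4b^{2} + 2a - 6, LT = b^{2}.

S(f_1,f_2): lcm = a^{2}c. S = \tfrac{2}{3}b^{2}c + a^{2} - \tfrac{7}{4}ac - \tfrac{1}{4}a + \tfrac{1}{3}c.
  reduce S modulo (f_1, f_2, f_3):
  remainder \tfrac{3}{2}a - \tfrac{37}{16}c + \tfrac{13}{16} ≠ 0; add g_4 = \tfrac{3}{2}a - \tfrac{37}{16}c + \tfrac{13}{16} to the basis.

S(f_1,g_4): lcm = ac. S = \tfrac{37}{24}c^{2} + a - \tfrac{55}{24}c - \tfrac{1}{4}.
  reduce S modulo (f_1, f_2, f_3, g_4):
  remainder \tfrac{37}{24}c^{2} - \tfrac{3}{4}c - \tfrac{19}{24} ≠ 0; add g_5 = \tfrac{37}{24}c^{2} - \tfrac{3}{4}c - \tfrac{19}{24} to the basis.

The other S-polynomials (S(f_1,f_3), S(f_2,f_3), S(f_2,g_4), S(f_3,g_4), S(f_1,g_5), S(f_2,g_5), S(f_3,g_5), S(g_4,g_5)) all reduce to 0 modulo the current basis, so we have a Gröbner basis.
Inter-reduce: drop elements whose leading term is divisible by another's, tail-reduce, and make monic.

G = {b^{2} + \tfrac{37}{48}c - \tfrac{85}{48}, c^{2} - \tfrac{18}{37}c - \tfrac{19}{37}, a - \tfrac{37}{24}c + \tfrac{13}{24}}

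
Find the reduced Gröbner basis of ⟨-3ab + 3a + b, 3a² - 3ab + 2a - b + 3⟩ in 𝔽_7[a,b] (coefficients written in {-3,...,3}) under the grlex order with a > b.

G = {a² + 2a - 3b + 1, ab - a + 2b, b² + 3a + b - 2}

f_1 = -3ab + 3a + b, LT = ab.
f_2 = 3a² - 3ab + 2a - b + 3, LT = a².

S(f_1,f_2): lcm = a²b. S = ab² - a² - ab - 2b² - b.
  leading term ab²: subtract (2b)·f_1 from ab² - a² - ab - 2b² - b → -a² + 3b² - b
  leading term a²: subtract (2)·f_2 from -a² + 3b² - b → -ab + 3b² + 3a + b + 1
  leading term ab: subtract (-2)·f_1 from -ab + 3b² + 3a + b + 1 → 3b² + 2a + 3b + 1
  leading term b²: no divisor's leading term divides it; move 3b² to the remainder.
  leading term a: no divisor's leading term divides it; move 2a to the remainder.
  leading term b: no divisor's leading term divides it; move 3b to the remainder.
  leading term 1: no divisor's leading term divides it; move 1 to the remainder.
  remainder 3b² + 2a + 3b + 1 ≠ 0; add g_3 = 3b² + 2a + 3b + 1 to the basis.

S(f_1,g_3): lcm = ab². S = -3a² - 2ab + 2b² + 2a.
  leading term a²: subtract (-1)·f_2 from -3a² - 2ab + 2b² + 2a → 2ab + 2b² - 3a - b + 3
  leading term ab: subtract (-3)·f_1 from 2ab + 2b² - 3a - b + 3 → 2b² - a + 2b + 3
  leading term b²: subtract (3)·g_3 from 2b² - a + 2b + 3 → 0
  remainder 0.

S(f_2,g_3): leading monomials are coprime, so the S-polynomial reduces to 0 (Buchberger's first criterion).
Every S-polynomial of the final basis reduces to 0, so we have a Gröbner basis.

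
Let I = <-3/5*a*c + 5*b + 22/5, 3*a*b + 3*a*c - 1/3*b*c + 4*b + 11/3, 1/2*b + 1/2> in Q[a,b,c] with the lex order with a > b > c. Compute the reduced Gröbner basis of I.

f_1 = -3/5*a*c + 5*b + 22/5, LT = a*c.
f_2 = 3*a*b + 3*a*c - 1/3*b*c + 4*b + 11/3, LT = a*b.
f_3 = 1/2*b + 1/2, LT = b.

S(f_1,f_2): lcm = a*b*c. S = -a*c**2 - 25/3*b**2 + 1/9*b*c**2 - 4/3*b*c - 22/3*b - 11/9*c.
  leading term a*c**2: subtract (5/3*c)·f_1 from -a*c**2 - 25/3*b**2 + 1/9*b*c**2 - 4/3*b*c - 22/3*b - 11/9*c → -25/3*b**2 + 1/9*b*c**2 - 29/3*b*c - 22/3*b - 77/9*c
  leading term b**2: subtract (-50/3*b)·f_3 from -25/3*b**2 + 1/9*b*c**2 - 29/3*b*c - 22/3*b - 77/9*c → 1/9*b*c**2 - 29/3*b*c + b - 77/9*c
  leading term b*c**2: subtract (2/9*c**2)·f_3 from 1/9*b*c**2 - 29/3*b*c + b - 77/9*c → -29/3*b*c + b - 1/9*c**2 - 77/9*c
  leading term b*c: subtract (-58/3*c)·f_3 from -29/3*b*c + b - 1/9*c**2 - 77/9*c → b - 1/9*c**2 + 10/9*c
  leading term b: subtract (2)·f_3 from b - 1/9*c**2 + 10/9*c → -1/9*c**2 + 10/9*c - 1
  leading term c**2: no divisor's leading term divides it; move -1/9*c**2 to the remainder.
  leading term c: no divisor's leading term divides it; move 10/9*c to the remainder.
  leading term 1: no divisor's leading term divides it; move -1 to the remainder.
  remainder -1/9*c**2 + 10/9*c - 1 ≠ 0; add g_4 = -1/9*c**2 + 10/9*c - 1 to the basis.

S(f_2,f_3): lcm = a*b. S = a*c - a - 1/9*b*c + 4/3*b + 11/9.
  leading term a*c: subtract (-5/3)·f_1 from a*c - a - 1/9*b*c + 4/3*b + 11/9 → -a - 1/9*b*c + 29/3*b + 77/9
  leading term a: no divisor's leading term divides it; move -a to the remainder.
  leading term b*c: subtract (-2/9*c)·f_3 from -1/9*b*c + 29/3*b + 77/9 → 29/3*b + 1/9*c + 77/9
  leading term b: subtract (58/3)·f_3 from 29/3*b + 1/9*c + 77/9 → 1/9*c - 10/9
  leading term c: no divisor's leading term divides it; move 1/9*c to the remainder.
  leading term 1: no divisor's leading term divides it; move -10/9 to the remainder.
  remainder -a + 1/9*c - 10/9 ≠ 0; add g_5 = -a + 1/9*c - 10/9 to the basis.

The other S-polynomials (S(f_1,f_3), S(f_1,g_4), S(f_2,g_4), S(f_3,g_4), S(f_1,g_5), S(f_2,g_5), S(f_3,g_5), S(g_4,g_5)) all reduce to 0 modulo the current basis, so we have a Gröbner basis.
Inter-reduce: drop elements whose leading term is divisible by another's, tail-reduce, and make monic.

G = {a - 1/9*c + 10/9, b + 1, c**2 - 10*c + 9}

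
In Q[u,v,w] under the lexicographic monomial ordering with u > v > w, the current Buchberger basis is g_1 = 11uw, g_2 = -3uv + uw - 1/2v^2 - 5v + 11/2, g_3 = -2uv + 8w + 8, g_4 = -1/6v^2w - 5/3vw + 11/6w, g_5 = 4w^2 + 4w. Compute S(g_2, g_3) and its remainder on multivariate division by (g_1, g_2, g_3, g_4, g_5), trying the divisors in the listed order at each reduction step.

S(g_2, g_3) = -1/3uw + 1/6v^2 + 5/3v + 4w + 13/6; remainder on division = 1/6v^2 + 5/3v + 4w + 13/6.

lcm(LM(g_2), LM(g_3)) = uv.
S = (lcm/LT(g_2))·g_2 − (lcm/LT(g_3))·g_3 = -1/3uw + 1/6v^2 + 5/3v + 4w + 13/6.
Reduce S modulo (g_1, g_2, g_3, g_4, g_5) in that order:
  leading term uw: subtract (-1/33)·g_1 from -1/3uw + 1/6v^2 + 5/3v + 4w + 13/6 → 1/6v^2 + 5/3v + 4w + 13/6
  leading term v^2: no divisor's leading term divides it; move 1/6v^2 to the remainder.
  leading term v: no divisor's leading term divides it; move 5/3v to the remainder.
  leading term w: no divisor's leading term divides it; move 4w to the remainder.
  leading term 1: no divisor's leading term divides it; move 13/6 to the remainder.
The remainder 1/6v^2 + 5/3v + 4w + 13/6 is nonzero, so it would be added as the next basis element.
An S-polynomial is built so that the two leading terms cancel; whether anything survives reduction is exactly the Gröbner-basis criterion.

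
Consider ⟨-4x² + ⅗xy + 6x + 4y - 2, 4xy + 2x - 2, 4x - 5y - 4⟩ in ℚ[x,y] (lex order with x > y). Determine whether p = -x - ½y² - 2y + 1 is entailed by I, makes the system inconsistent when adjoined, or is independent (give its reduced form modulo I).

-x - ½y² - 2y + 1 lies in I (it reduces to 0).

First compute the reduced Gröbner basis of I by Buchberger's algorithm.
f_1 = -4x² + ⅗xy + 6x + 4y - 2, LT = x².
f_2 = 4xy + 2x - 2, LT = xy.
f_3 = 4x - 5y - 4, LT = x.

S(f_1,f_2): lcm = x²y. S = -½x² - 3/20xy² - 3/2xy + ½x - y² + ½y.
  leading term x²: subtract (⅛)·f_1 from -½x² - 3/20xy² - 3/2xy + ½x - y² + ½y → -3/20xy² - 63/40xy - ¼x - y² + ¼
  leading term xy²: subtract (-3/80y)·f_2 from -3/20xy² - 63/40xy - ¼x - y² + ¼ → -3/2xy - ¼x - y² - 3/40y + ¼
  leading term xy: subtract (-⅜)·f_2 from -3/2xy - ¼x - y² - 3/40y + ¼ → ½x - y² - 3/40y - ½
  leading term x: subtract (⅛)·f_3 from ½x - y² - 3/40y - ½ → -y² + 11/20y
  leading term y²: no divisor's leading term divides it; move -y² to the remainder.
  leading term y: no divisor's leading term divides it; move 11/20y to the remainder.
  remainder -y² + 11/20y ≠ 0; add h_4 = -y² + 11/20y to the basis.

S(f_1,f_3): lcm = x². S = 11/10xy - ½x - y + ½.
  leading term xy: subtract (11/40)·f_2 from 11/10xy - ½x - y + ½ → -21/20x - y + 21/20
  leading term x: subtract (-21/80)·f_3 from -21/20x - y + 21/20 → -37/16y
  leading term y: no divisor's leading term divides it; move -37/16y to the remainder.
  remainder -37/16y ≠ 0; add h_5 = -37/16y to the basis.

The other S-polynomials (S(f_2,f_3), S(f_1,h_4), S(f_2,h_4), S(f_3,h_4), S(f_1,h_5), S(f_2,h_5), S(f_3,h_5), S(h_4,h_5)) all reduce to 0 modulo the current basis, so we have a Gröbner basis.
Inter-reduce: drop elements whose leading term is divisible by another's, tail-reduce, and make monic.
Reduced Gröbner basis: {x - 1, y}.
Label its elements g_1 = x - 1, g_2 = y.

Reduce p = -x - ½y² - 2y + 1 modulo G:
  leading term x: subtract (-1)·g_1 from -x - ½y² - 2y + 1 → -½y² - 2y
  leading term y²: subtract (-½y)·g_2 from -½y² - 2y → -2y
  leading term y: subtract (-2)·g_2 from -2y → 0
  normal form = 0.
Since the normal form is 0, p ∈ I.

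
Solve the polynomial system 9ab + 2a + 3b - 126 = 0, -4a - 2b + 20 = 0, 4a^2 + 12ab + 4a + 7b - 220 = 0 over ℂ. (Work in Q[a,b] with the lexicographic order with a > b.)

{(3, 4)}

Compute a lex Gröbner basis by Buchberger's algorithm.
f_1 = 9ab + 2a + 3b - 126, LT = ab.
f_2 = -4a - 2b + 20, LT = a.
f_3 = 4a^2 + 12ab + 4a + 7b - 220, LT = a^2.

S(f_1,f_2): lcm = ab. S = 2/9a - 1/2b^2 + 16/3b - 14.
  leading term a: subtract (-1/18)·f_2 from 2/9a - 1/2b^2 + 16/3b - 14 → -1/2b^2 + 47/9b - 116/9
  leading term b^2: no divisor's leading term divides it; move -1/2b^2 to the remainder.
  leading term b: no divisor's leading term divides it; move 47/9b to the remainder.
  leading term 1: no divisor's leading term divides it; move -116/9 to the remainder.
  remainder -1/2b^2 + 47/9b - 116/9 ≠ 0; add h_4 = -1/2b^2 + 47/9b - 116/9 to the basis.

S(f_1,f_3): lcm = a^2b. S = 2/9a^2 - 3ab^2 - 2/3ab - 14a - 7/4b^2 + 55b.
  leading term a^2: subtract (-1/18a)·f_2 from 2/9a^2 - 3ab^2 - 2/3ab - 14a - 7/4b^2 + 55b → -3ab^2 - 7/9ab - 116/9a - 7/4b^2 + 55b
  leading term ab^2: subtract (-1/3b)·f_1 from -3ab^2 - 7/9ab - 116/9a - 7/4b^2 + 55b → -1/9ab - 116/9a - 3/4b^2 + 13b
  leading term ab: subtract (-1/81)·f_1 from -1/9ab - 116/9a - 3/4b^2 + 13b → -1042/81a - 3/4b^2 + 352/27b - 14/9
  leading term a: subtract (521/162)·f_2 from -1042/81a - 3/4b^2 + 352/27b - 14/9 → -3/4b^2 + 1577/81b - 5336/81
  leading term b^2: subtract (3/2)·h_4 from -3/4b^2 + 1577/81b - 5336/81 → 1885/162b - 3770/81
  leading term b: no divisor's leading term divides it; move 1885/162b to the remainder.
  leading term 1: no divisor's leading term divides it; move -3770/81 to the remainder.
  remainder 1885/162b - 3770/81 ≠ 0; add h_5 = 1885/162b - 3770/81 to the basis.

The other S-polynomials (S(f_2,f_3), S(f_1,h_4), S(f_2,h_4), S(f_3,h_4), S(f_1,h_5), S(f_2,h_5), S(f_3,h_5), S(h_4,h_5)) all reduce to 0 modulo the current basis, so we have a Gröbner basis.
Inter-reduce: drop elements whose leading term is divisible by another's, tail-reduce, and make monic.
Reduced Gröbner basis: {a - 3, b - 4}.

The lex basis is triangular: the last element involves only b. Solving b - 4 = 0 gives b ∈ {4}; substituting each value into the earlier elements determines the remaining variables.
  b = 4: the earlier basis element becomes a - 3 = 0, giving a = 3 — point (3, 4).
Substituting each solution back into the original system confirms all equations vanish.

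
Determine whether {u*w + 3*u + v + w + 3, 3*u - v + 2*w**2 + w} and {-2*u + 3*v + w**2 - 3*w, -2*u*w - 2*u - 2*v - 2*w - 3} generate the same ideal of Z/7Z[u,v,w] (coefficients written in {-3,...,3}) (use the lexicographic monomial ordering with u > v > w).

Two ideals are equal iff their reduced Gröbner bases coincide (the reduced basis is unique for a fixed ordering).
Buchberger on the first generating set:
f_1 = u*w + 3*u + v + w + 3, LT = u*w.
f_2 = 3*u - v + 2*w**2 + w, LT = u.

S(f_1,f_2): lcm = u*w. S = 3*u - 2*v*w + v - 3*w**3 + 2*w**2 + w + 3.
  leading term u: subtract (1)·f_2 from 3*u - 2*v*w + v - 3*w**3 + 2*w**2 + w + 3 → -2*v*w + 2*v - 3*w**3 + 3
  leading term v*w: no divisor's leading term divides it; move -2*v*w to the remainder.
  leading term v: no divisor's leading term divides it; move 2*v to the remainder.
  leading term w**3: no divisor's leading term divides it; move -3*w**3 to the remainder.
  leading term 1: no divisor's leading term divides it; move 3 to the remainder.
  remainder -2*v*w + 2*v - 3*w**3 + 3 ≠ 0; add g_3 = -2*v*w + 2*v - 3*w**3 + 3 to the basis.

The other S-polynomials (S(f_1,g_3), S(f_2,g_3)) all reduce to 0 modulo the current basis, so we have a Gröbner basis.
Inter-reduce: drop elements whose leading term is divisible by another's, tail-reduce, and make monic.
Reduced Gröbner basis: {u + 2*v + 3*w**2 - 2*w, v*w - v - 2*w**3 + 2}.

Buchberger on the second generating set:
h_1 = -2*u + 3*v + w**2 - 3*w, LT = u.
h_2 = -2*u*w - 2*u - 2*v - 2*w - 3, LT = u*w.

S(h_1,h_2): lcm = u*w. S = -u + 2*v*w - v + 3*w**3 - 2*w**2 - w + 2.
  leading term u: subtract (-3)·h_1 from -u + 2*v*w - v + 3*w**3 - 2*w**2 - w + 2 → 2*v*w + v + 3*w**3 + w**2 - 3*w + 2
  leading term v*w: no divisor's leading term divides it; move 2*v*w to the remainder.
  leading term v: no divisor's leading term divides it; move v to the remainder.
  leading term w**3: no divisor's leading term divides it; move 3*w**3 to the remainder.
  leading term w**2: no divisor's leading term divides it; move w**2 to the remainder.
  leading term w: no divisor's leading term divides it; move -3*w to the remainder.
  leading term 1: no divisor's leading term divides it; move 2 to the remainder.
  remainder 2*v*w + v + 3*w**3 + w**2 - 3*w + 2 ≠ 0; add k_3 = 2*v*w + v + 3*w**3 + w**2 - 3*w + 2 to the basis.

The other S-polynomials (S(h_1,k_3), S(h_2,k_3)) all reduce to 0 modulo the current basis, so we have a Gröbner basis.
Inter-reduce: drop elements whose leading term is divisible by another's, tail-reduce, and make monic.
Reduced Gröbner basis: {u + 2*v + 3*w**2 - 2*w, v*w - 3*v - 2*w**3 - 3*w**2 + 2*w + 1}.

Since the reduced bases disagree, the two ideals are not the same.
The same test decides containment: I ⊆ J iff every generator of I reduces to 0 modulo a Gröbner basis of J.

No, the ideals differ.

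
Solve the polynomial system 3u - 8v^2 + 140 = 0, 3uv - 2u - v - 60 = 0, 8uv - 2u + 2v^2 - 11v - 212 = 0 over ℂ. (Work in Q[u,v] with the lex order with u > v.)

Compute a lex Gröbner basis by Buchberger's algorithm.
f_1 = 3u - 8v^2 + 140, LT = u.
f_2 = 3uv - 2u - v - 60, LT = uv.
f_3 = 8uv - 2u + 2v^2 - 11v - 212, LT = uv.

S(f_1,f_2): lcm = uv. S = 2/3u - 8/3v^3 + 47v + 20.
  leading term u: subtract (2/9)·f_1 from 2/3u - 8/3v^3 + 47v + 20 → -8/3v^3 + 16/9v^2 + 47v - 100/9
  leading term v^3: no divisor's leading term divides it; move -8/3v^3 to the remainder.
  leading term v^2: no divisor's leading term divides it; move 16/9v^2 to the remainder.
  leading term v: no divisor's leading term divides it; move 47v to the remainder.
  leading term 1: no divisor's leading term divides it; move -100/9 to the remainder.
  remainder -8/3v^3 + 16/9v^2 + 47v - 100/9 ≠ 0; add h_4 = -8/3v^3 + 16/9v^2 + 47v - 100/9 to the basis.

S(f_1,f_3): lcm = uv. S = 1/4u - 8/3v^3 - 1/4v^2 + 1153/24v + 53/2.
  leading term u: subtract (1/12)·f_1 from 1/4u - 8/3v^3 - 1/4v^2 + 1153/24v + 53/2 → -8/3v^3 + 5/12v^2 + 1153/24v + 89/6
  leading term v^3: subtract (1)·h_4 from -8/3v^3 + 5/12v^2 + 1153/24v + 89/6 → -49/36v^2 + 25/24v + 467/18
  leading term v^2: no divisor's leading term divides it; move -49/36v^2 to the remainder.
  leading term v: no divisor's leading term divides it; move 25/24v to the remainder.
  leading term 1: no divisor's leading term divides it; move 467/18 to the remainder.
  remainder -49/36v^2 + 25/24v + 467/18 ≠ 0; add h_5 = -49/36v^2 + 25/24v + 467/18 to the basis.

S(f_2,f_3): lcm = uv. S = -5/12u - 1/4v^2 + 25/24v + 13/2.
  leading term u: subtract (-5/36)·f_1 from -5/12u - 1/4v^2 + 25/24v + 13/2 → -49/36v^2 + 25/24v + 467/18
  leading term v^2: subtract (1)·h_5 from -49/36v^2 + 25/24v + 467/18 → 0
  remainder 0.

S(f_1,h_4): leading monomials are coprime, so the S-polynomial reduces to 0 (Buchberger's first criterion).
S(f_2,h_4): lcm = uv^3. S = 141/8uv - 25/6u - 1/3v^3 - 20v^2.
  leading term uv: subtract (47/8v)·f_1 from 141/8uv - 25/6u - 1/3v^3 - 20v^2 → -25/6u + 140/3v^3 - 20v^2 - 1645/2v
  leading term u: subtract (-25/18)·f_1 from -25/6u + 140/3v^3 - 20v^2 - 1645/2v → 140/3v^3 - 280/9v^2 - 1645/2v + 1750/9
  leading term v^3: subtract (-35/2)·h_4 from 140/3v^3 - 280/9v^2 - 1645/2v + 1750/9 → 0
  remainder 0.

S(f_3,h_4): lcm = uv^3. S = 5/12uv^2 + 141/8uv - 25/6u + 1/4v^4 - 11/8v^3 - 53/2v^2.
  leading term uv^2: subtract (5/36v^2)·f_1 from 5/12uv^2 + 141/8uv - 25/6u + 1/4v^4 - 11/8v^3 - 53/2v^2 → 141/8uv - 25/6u + 49/36v^4 - 11/8v^3 - 827/18v^2
  leading term uv: subtract (47/8v)·f_1 from 141/8uv - 25/6u + 49/36v^4 - 11/8v^3 - 827/18v^2 → -25/6u + 49/36v^4 + 365/8v^3 - 827/18v^2 - 1645/2v
  leading term u: subtract (-25/18)·f_1 from -25/6u + 49/36v^4 + 365/8v^3 - 827/18v^2 - 1645/2v → 49/36v^4 + 365/8v^3 - 1027/18v^2 - 1645/2v + 1750/9
  leading term v^4: subtract (-49/96v)·h_4 from 49/36v^4 + 365/8v^3 - 1027/18v^2 - 1645/2v + 1750/9 → 10051/216v^3 - 9523/288v^2 - 178885/216v + 1750/9
  leading term v^3: subtract (-10051/576)·h_4 from 10051/216v^3 - 9523/288v^2 - 178885/216v + 1750/9 → -5299/2592v^2 - 13889/1728v + 725/1296
  leading term v^2: subtract (757/504)·h_5 from -5299/2592v^2 - 13889/1728v + 725/1296 → -9679/1008v - 9679/252
  leading term v: no divisor's leading term divides it; move -9679/1008v to the remainder.
  leading term 1: no divisor's leading term divides it; move -9679/252 to the remainder.
  remainder -9679/1008v - 9679/252 ≠ 0; add h_6 = -9679/1008v - 9679/252 to the basis.

S(f_1,h_5): leading monomials are coprime, so the S-polynomial reduces to 0 (Buchberger's first criterion).
S(f_2,h_5): lcm = uv^2. S = 29/294uv + 934/49u - 1/3v^2 - 20v.
  leading term uv: subtract (29/882v)·f_1 from 29/294uv + 934/49u - 1/3v^2 - 20v → 934/49u + 116/441v^3 - 1/3v^2 - 1550/63v
  leading term u: subtract (934/147)·f_1 from 934/49u + 116/441v^3 - 1/3v^2 - 1550/63v → 116/441v^3 + 7423/147v^2 - 1550/63v - 18680/21
  leading term v^3: subtract (-29/294)·h_4 from 116/441v^3 + 7423/147v^2 - 1550/63v - 18680/21 → 9577/189v^2 - 17611/882v - 1178290/1323
  leading term v^2: subtract (-38308/1029)·h_5 from 9577/189v^2 - 17611/882v - 1178290/1323 → 19358/1029v + 77432/1029
  leading term v: subtract (-96/49)·h_6 from 19358/1029v + 77432/1029 → 0
  remainder 0.

S(f_3,h_5): lcm = uv^2. S = 101/196uv + 934/49u + 1/4v^3 - 11/8v^2 - 53/2v.
  leading term uv: subtract (101/588v)·f_1 from 101/196uv + 934/49u + 1/4v^3 - 11/8v^2 - 53/2v → 934/49u + 955/588v^3 - 11/8v^2 - 2123/42v
  leading term u: subtract (934/147)·f_1 from 934/49u + 955/588v^3 - 11/8v^2 - 2123/42v → 955/588v^3 + 58159/1176v^2 - 2123/42v - 18680/21
  leading term v^3: subtract (-955/1568)·h_4 from 955/588v^3 + 58159/1176v^2 - 2123/42v - 18680/21 → 25471/504v^2 - 103121/4704v - 3162115/3528
  leading term v^2: subtract (-25471/686)·h_5 from 25471/504v^2 - 103121/4704v - 3162115/3528 → 183901/10976v + 183901/2744
  leading term v: subtract (-171/98)·h_6 from 183901/10976v + 183901/2744 → 0
  remainder 0.

S(h_4,h_5): lcm = v^3. S = 29/294v^2 + 563/392v + 25/6.
  leading term v^2: subtract (-174/2401)·h_5 from 29/294v^2 + 563/392v + 25/6 → 29037/19208v + 29037/4802
  leading term v: subtract (-54/343)·h_6 from 29037/19208v + 29037/4802 → 0
  remainder 0.

S(f_1,h_6): leading monomials are coprime, so the S-polynomial reduces to 0 (Buchberger's first criterion).
S(f_2,h_6): lcm = uv. S = -14/3u - 1/3v - 20.
  leading term u: subtract (-14/9)·f_1 from -14/3u - 1/3v - 20 → -112/9v^2 - 1/3v + 1780/9
  leading term v^2: subtract (64/7)·h_5 from -112/9v^2 - 1/3v + 1780/9 → -69/7v - 276/7
  leading term v: subtract (9936/9679)·h_6 from -69/7v - 276/7 → 0
  remainder 0.

S(f_3,h_6): lcm = uv. S = -17/4u + 1/4v^2 - 11/8v - 53/2.
  leading term u: subtract (-17/12)·f_1 from -17/4u + 1/4v^2 - 11/8v - 53/2 → -133/12v^2 - 11/8v + 1031/6
  leading term v^2: subtract (57/7)·h_5 from -133/12v^2 - 11/8v + 1031/6 → -69/7v - 276/7
  leading term v: subtract (9936/9679)·h_6 from -69/7v - 276/7 → 0
  remainder 0.

S(h_4,h_6): lcm = v^3. S = -14/3v^2 - 141/8v + 25/6.
  leading term v^2: subtract (24/7)·h_5 from -14/3v^2 - 141/8v + 25/6 → -1187/56v - 1187/14
  leading term v: subtract (21366/9679)·h_6 from -1187/56v - 1187/14 → 0
  remainder 0.

S(h_5,h_6): lcm = v^2. S = -467/98v - 934/49.
  leading term v: subtract (33624/67753)·h_6 from -467/98v - 934/49 → 0
  remainder 0.

Every S-polynomial of the final basis reduces to 0, so we have a Gröbner basis.
Inter-reduce: drop elements whose leading term is divisible by another's, tail-reduce, and make monic.
Reduced Gröbner basis: {u + 4, v + 4}.

The lex basis is triangular: the last element involves only v. Solving v + 4 = 0 gives v ∈ {-4}; substituting each value into the earlier elements determines the remaining variables.
  v = -4: the earlier basis element becomes u + 4 = 0, giving u = -4 — point (-4, -4).
Check: every point annihilates each of the original generators.

{(-4, -4)}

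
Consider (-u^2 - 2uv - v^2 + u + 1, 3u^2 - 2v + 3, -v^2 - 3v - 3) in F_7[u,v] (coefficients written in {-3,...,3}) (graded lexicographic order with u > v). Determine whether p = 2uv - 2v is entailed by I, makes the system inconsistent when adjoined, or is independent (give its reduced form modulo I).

2uv - 2v lies in I (it reduces to 0).

First compute the reduced Gröbner basis of I by Buchberger's algorithm.
f_1 = -u^2 - 2uv - v^2 + u + 1, LT = u^2.
f_2 = 3u^2 - 2v + 3, LT = u^2.
f_3 = -v^2 - 3v - 3, LT = v^2.

S(f_1,f_2): lcm = u^2. S = 2uv + v^2 - u + 3v - 2.
  leading term uv: no divisor's leading term divides it; move 2uv to the remainder.
  leading term v^2: subtract (-1)·f_3 from v^2 - u + 3v - 2 → -u + 2
  leading term u: no divisor's leading term divides it; move -u to the remainder.
  leading term 1: no divisor's leading term divides it; move 2 to the remainder.
  remainder 2uv - u + 2 ≠ 0; add h_4 = 2uv - u + 2 to the basis.

S(f_1,h_4): lcm = u^2v. S = 2uv^2 + v^3 - 3u^2 - uv - u - v.
  leading term uv^2: subtract (-2u)·f_3 from 2uv^2 + v^3 - 3u^2 - uv - u - v → v^3 - 3u^2 - v
  leading term v^3: subtract (-v)·f_3 from v^3 - 3u^2 - v → -3u^2 - 3v^2 + 3v
  leading term u^2: subtract (3)·f_1 from -3u^2 - 3v^2 + 3v → -uv - 3u + 3v - 3
  leading term uv: subtract (3)·h_4 from -uv - 3u + 3v - 3 → 3v - 2
  leading term v: no divisor's leading term divides it; move 3v to the remainder.
  leading term 1: no divisor's leading term divides it; move -2 to the remainder.
  remainder 3v - 2 ≠ 0; add h_5 = 3v - 2 to the basis.

S(f_2,h_4): lcm = u^2v. S = -3u^2 - 3v^2 - u + v.
  leading term u^2: subtract (3)·f_1 from -3u^2 - 3v^2 - u + v → -uv + 3u + v - 3
  leading term uv: subtract (3)·h_4 from -uv + 3u + v - 3 → -u + v - 2
  leading term u: no divisor's leading term divides it; move -u to the remainder.
  leading term v: subtract (-2)·h_5 from v - 2 → 1
  leading term 1: no divisor's leading term divides it; move 1 to the remainder.
  remainder -u + 1 ≠ 0; add h_6 = -u + 1 to the basis.

The other S-polynomials (S(f_1,f_3), S(f_2,f_3), S(f_3,h_4), S(f_1,h_5), S(f_2,h_5), S(f_3,h_5), S(h_4,h_5), S(f_1,h_6), S(f_2,h_6), S(f_3,h_6), S(h_4,h_6), S(h_5,h_6)) all reduce to 0 modulo the current basis, so we have a Gröbner basis.
Inter-reduce: drop elements whose leading term is divisible by another's, tail-reduce, and make monic.
Reduced Gröbner basis: {u - 1, v - 3}.
Label its elements g_1 = u - 1, g_2 = v - 3.

Reduce p = 2uv - 2v modulo G:
  leading term uv: subtract (2v)·g_1 from 2uv - 2v → 0
  normal form = 0.
Since the normal form is 0, p ∈ I.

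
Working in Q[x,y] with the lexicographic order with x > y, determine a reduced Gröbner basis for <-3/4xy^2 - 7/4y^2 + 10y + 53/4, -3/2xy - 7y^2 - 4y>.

G = {x + 14/3y + 8/3, y^3 + 1/14y^2 + 20/7y + 53/14}

This is the nonlinear analogue of row-reducing a linear system.

f_1 = -3/4xy^2 - 7/4y^2 + 10y + 53/4, LT = xy^2.
f_2 = -3/2xy - 7y^2 - 4y, LT = xy.

S(f_1,f_2): lcm = xy^2. S = -14/3y^3 - 1/3y^2 - 40/3y - 53/3.
  leading term y^3: no divisor's leading term divides it; move -14/3y^3 to the remainder.
  leading term y^2: no divisor's leading term divides it; move -1/3y^2 to the remainder.
  leading term y: no divisor's leading term divides it; move -40/3y to the remainder.
  leading term 1: no divisor's leading term divides it; move -53/3 to the remainder.
  remainder -14/3y^3 - 1/3y^2 - 40/3y - 53/3 ≠ 0; add g_3 = -14/3y^3 - 1/3y^2 - 40/3y - 53/3 to the basis.

S(f_1,g_3): lcm = xy^3. S = -1/14xy^2 - 20/7xy - 53/14x + 7/3y^3 - 40/3y^2 - 53/3y.
  leading term xy^2: subtract (2/21)·f_1 from -1/14xy^2 - 20/7xy - 53/14x + 7/3y^3 - 40/3y^2 - 53/3y → -20/7xy - 53/14x + 7/3y^3 - 79/6y^2 - 391/21y - 53/42
  leading term xy: subtract (40/21)·f_2 from -20/7xy - 53/14x + 7/3y^3 - 79/6y^2 - 391/21y - 53/42 → -53/14x + 7/3y^3 + 1/6y^2 - 11y - 53/42
  leading term x: no divisor's leading term divides it; move -53/14x to the remainder.
  leading term y^3: subtract (-1/2)·g_3 from 7/3y^3 + 1/6y^2 - 11y - 53/42 → -53/3y - 212/21
  leading term y: no divisor's leading term divides it; move -53/3y to the remainder.
  leading term 1: no divisor's leading term divides it; move -212/21 to the remainder.
  remainder -53/14x - 53/3y - 212/21 ≠ 0; add g_4 = -53/14x - 53/3y - 212/21 to the basis.

The other S-polynomials (S(f_2,g_3), S(f_1,g_4), S(f_2,g_4), S(g_3,g_4)) all reduce to 0 modulo the current basis, so we have a Gröbner basis.
Inter-reduce: drop elements whose leading term is divisible by another's, tail-reduce, and make monic.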